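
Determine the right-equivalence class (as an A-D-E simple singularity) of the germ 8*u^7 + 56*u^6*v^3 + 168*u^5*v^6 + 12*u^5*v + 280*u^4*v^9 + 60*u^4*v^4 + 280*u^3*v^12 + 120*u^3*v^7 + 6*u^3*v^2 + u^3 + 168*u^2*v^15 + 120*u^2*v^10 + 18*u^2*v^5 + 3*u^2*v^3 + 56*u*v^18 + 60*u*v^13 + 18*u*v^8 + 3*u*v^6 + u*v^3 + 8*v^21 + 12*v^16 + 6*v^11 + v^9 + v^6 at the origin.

The Hessian of f at 0 has rank 0. Corank 2; j^3 = u^3 is a perfect cube, so E-series; the 4-jet and mu = 7 give E_7.

E_{7}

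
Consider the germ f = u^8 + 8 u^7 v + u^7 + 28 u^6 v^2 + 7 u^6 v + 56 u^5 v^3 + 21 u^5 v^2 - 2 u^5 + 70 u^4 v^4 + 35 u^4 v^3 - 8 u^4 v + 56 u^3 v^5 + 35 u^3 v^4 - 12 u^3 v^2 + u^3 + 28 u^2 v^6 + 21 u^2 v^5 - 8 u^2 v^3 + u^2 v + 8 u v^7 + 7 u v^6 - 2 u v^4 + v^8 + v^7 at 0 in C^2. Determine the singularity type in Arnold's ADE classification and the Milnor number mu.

The Hessian of f at 0 has rank 0. Corank 2; j^3 = u^2*(u + v) has shape L^2 M (L != M), so D-series; mu = 9 gives D_9.

Type D_{9}, Milnor number mu = 9.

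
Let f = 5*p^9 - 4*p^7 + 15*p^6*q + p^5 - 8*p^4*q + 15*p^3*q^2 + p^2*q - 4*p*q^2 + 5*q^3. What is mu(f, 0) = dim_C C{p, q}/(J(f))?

4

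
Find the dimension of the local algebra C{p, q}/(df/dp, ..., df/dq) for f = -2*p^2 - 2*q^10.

9

The Hessian of f at 0 has rank 1. Corank 1: A-series; mu = 9 gives A_9.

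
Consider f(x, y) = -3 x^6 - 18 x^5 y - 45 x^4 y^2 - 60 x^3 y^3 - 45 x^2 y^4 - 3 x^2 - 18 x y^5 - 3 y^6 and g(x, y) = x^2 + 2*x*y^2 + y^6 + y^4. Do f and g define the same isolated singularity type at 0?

The Hessian of f at 0 has rank 1. Corank 1: A-series; mu = 5 gives A_5. The Hessian of g at 0 has rank 1. Corank 1: A-series; mu = 5 gives A_5. Both have type A_5, hence right-equivalent.

Yes.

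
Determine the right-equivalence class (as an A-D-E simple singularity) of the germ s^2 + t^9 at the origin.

The Hessian of f at 0 has rank 1. Corank 1: A-series; mu = 8 gives A_8.

A8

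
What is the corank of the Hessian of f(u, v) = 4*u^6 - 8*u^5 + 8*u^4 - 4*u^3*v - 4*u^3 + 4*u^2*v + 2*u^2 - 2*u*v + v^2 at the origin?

Hessian at 0 has rank 2.

0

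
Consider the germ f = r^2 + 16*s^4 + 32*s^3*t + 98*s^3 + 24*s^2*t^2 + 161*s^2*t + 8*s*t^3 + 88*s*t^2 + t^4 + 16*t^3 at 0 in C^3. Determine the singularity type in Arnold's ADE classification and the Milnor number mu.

Type D_{5}, Milnor number mu = 5.

The Hessian of f at 0 is [[0, 0, 0], [0, 0, 0], [0, 0, 2]] with rank 1, so corank 2. A Groebner basis of the Jacobian ideal J(f) in C{s,t,r} is {s*t^2 + 343*s*t/2 + 98*t^2, -2401*s*t/8 + t^3 - 343*t^2/2, s^2 + 15*s*t/14 + 2*t^2/7, r}; counting standard monomials gives mu = 5. Corank 2; j^3 = (2*s + t)*(7*s + 4*t)^2 has shape L^2 M (L != M), so D-series; mu = 5 gives D_5.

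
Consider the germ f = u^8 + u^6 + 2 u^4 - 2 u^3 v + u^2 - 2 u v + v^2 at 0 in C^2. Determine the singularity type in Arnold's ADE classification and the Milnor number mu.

The Hessian of f at 0 is [[2, -2], [-2, 2]] with rank 1, so corank 1. A Groebner basis of the Jacobian ideal J(f) in C{u,v} is {-3*u^2 + 7*u*v + v^4 - 4*v^2, u^3 + u - v, u^2*v + 2*u/3 - v^3/3 - 2*v/3, u*v^2 + u/3 - 2*v^3/3 - v/3}; counting standard monomials gives mu = 7. Corank 1: A-series; mu = 7 gives A_7.

Type A_{7}, Milnor number mu = 7.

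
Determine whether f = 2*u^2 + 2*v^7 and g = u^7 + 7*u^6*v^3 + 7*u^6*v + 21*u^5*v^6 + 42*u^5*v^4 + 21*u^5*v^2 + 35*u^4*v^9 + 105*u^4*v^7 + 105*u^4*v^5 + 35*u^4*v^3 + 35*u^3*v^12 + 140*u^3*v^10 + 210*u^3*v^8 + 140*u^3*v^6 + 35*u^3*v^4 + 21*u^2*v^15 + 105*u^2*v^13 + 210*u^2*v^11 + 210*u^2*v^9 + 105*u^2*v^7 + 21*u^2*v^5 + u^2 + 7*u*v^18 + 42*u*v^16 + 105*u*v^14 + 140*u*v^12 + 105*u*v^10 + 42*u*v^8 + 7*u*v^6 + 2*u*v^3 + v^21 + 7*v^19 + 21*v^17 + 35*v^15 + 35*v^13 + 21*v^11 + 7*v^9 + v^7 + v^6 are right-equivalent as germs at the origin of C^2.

Yes.

The Hessian of f at 0 is [[4, 0], [0, 0]] with rank 1, so corank 1. A Groebner basis of the Jacobian ideal J(f) in C{u,v} is {v^6, u}; counting standard monomials gives mu = 6. Corank 1: A-series; mu = 6 gives A_6. The Hessian of g at 0 is [[2, 0], [0, 0]] with rank 1, so corank 1. A Groebner basis of the Jacobian ideal J(g) in C{u,v} is {u + v^3, u^2}; counting standard monomials gives mu = 6. Corank 1: A-series; mu = 6 gives A_6. Both have type A_6, hence right-equivalent.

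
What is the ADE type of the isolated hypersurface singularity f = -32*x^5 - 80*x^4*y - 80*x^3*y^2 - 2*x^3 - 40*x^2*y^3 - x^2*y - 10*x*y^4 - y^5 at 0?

D6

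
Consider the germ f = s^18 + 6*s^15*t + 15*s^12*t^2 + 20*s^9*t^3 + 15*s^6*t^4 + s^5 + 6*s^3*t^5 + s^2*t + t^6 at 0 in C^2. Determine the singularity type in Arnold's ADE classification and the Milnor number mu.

Type D_{7}, Milnor number mu = 7.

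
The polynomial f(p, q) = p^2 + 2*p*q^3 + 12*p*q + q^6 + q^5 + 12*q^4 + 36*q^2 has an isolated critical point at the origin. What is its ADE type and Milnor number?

Type A_{4}, Milnor number mu = 4.

The Hessian of f at 0 has rank 1. Corank 1: A-series; mu = 4 gives A_4.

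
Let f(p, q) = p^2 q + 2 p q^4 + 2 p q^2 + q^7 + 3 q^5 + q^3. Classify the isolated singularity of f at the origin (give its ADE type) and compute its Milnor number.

The Hessian of f at 0 has rank 0. Corank 2; j^3 = q*(p + q)^2 has shape L^2 M (L != M), so D-series; mu = 6 gives D_6.

Type D6, Milnor number mu = 6.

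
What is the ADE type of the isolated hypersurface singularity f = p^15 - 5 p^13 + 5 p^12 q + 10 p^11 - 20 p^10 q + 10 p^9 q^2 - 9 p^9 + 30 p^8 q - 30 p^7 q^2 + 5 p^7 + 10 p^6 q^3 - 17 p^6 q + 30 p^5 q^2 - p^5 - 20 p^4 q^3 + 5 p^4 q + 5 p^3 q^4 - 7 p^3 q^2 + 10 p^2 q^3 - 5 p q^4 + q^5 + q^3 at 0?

E_8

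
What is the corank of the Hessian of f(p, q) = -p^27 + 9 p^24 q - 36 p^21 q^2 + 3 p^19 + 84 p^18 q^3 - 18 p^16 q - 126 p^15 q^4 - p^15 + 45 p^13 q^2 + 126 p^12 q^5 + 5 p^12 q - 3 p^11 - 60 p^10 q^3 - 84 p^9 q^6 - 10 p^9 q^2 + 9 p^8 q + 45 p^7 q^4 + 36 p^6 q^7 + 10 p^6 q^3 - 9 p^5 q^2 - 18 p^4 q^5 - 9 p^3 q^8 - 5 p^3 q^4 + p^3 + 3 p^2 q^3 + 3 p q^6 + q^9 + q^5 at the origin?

2

Hessian at 0 has rank 0.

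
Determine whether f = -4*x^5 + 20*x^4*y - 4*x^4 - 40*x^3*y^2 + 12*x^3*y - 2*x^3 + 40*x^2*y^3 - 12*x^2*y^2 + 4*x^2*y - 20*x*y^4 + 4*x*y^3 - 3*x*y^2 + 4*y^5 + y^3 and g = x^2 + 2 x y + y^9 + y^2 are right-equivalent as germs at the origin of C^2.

The Hessian of f at 0 has rank 0. Corank 2; j^3 = -(x - y)*(2*x^2 - 2*x*y + y^2) splits into three distinct lines over C (the quadratic factor has nonzero discriminant), so D_4. The Hessian of g at 0 has rank 1. Corank 1: A-series; mu = 8 gives A_8. f is D_4 but g is A_8, hence not right-equivalent.

No.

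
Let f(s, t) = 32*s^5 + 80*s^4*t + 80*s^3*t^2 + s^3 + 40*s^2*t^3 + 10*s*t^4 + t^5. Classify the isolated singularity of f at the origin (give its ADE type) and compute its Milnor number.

Type E_8, Milnor number mu = 8.

The Hessian of f at 0 has rank 0. Corank 2; j^3 = s^3 is a perfect cube, so E-series; the 5-jet and mu = 8 give E_8.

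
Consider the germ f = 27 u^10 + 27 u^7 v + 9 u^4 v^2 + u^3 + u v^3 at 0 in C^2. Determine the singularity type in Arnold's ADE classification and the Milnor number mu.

The Hessian of f at 0 has rank 0. Corank 2; j^3 = u^3 is a perfect cube, so E-series; the 4-jet and mu = 7 give E_7.

Type E_7, Milnor number mu = 7.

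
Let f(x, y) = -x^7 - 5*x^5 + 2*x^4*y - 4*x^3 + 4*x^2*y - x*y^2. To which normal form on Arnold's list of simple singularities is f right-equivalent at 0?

D_6

The Hessian of f at 0 is [[0, 0], [0, 0]] with rank 0, so corank 2. A Groebner basis of the Jacobian ideal J(f) in C{x,y} is {-32*x*y/3 + y^4 + 16*y^2/3, x*y^2 - y^3/2, x^2 - x*y/6 - y^2/6}; counting standard monomials gives mu = 6. Corank 2; j^3 = -x*(2*x - y)^2 has shape L^2 M (L != M), so D-series; mu = 6 gives D_6.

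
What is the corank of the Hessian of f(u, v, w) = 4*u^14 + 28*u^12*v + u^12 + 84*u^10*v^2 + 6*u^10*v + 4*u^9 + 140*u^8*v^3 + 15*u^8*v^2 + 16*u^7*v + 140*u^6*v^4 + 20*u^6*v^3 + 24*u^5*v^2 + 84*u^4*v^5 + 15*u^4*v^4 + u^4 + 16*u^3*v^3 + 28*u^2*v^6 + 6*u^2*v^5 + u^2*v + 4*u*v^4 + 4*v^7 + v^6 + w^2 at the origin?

The Hessian at 0 is [[0, 0, 0], [0, 0, 0], [0, 0, 2]] of rank 1; hence corank 2.

2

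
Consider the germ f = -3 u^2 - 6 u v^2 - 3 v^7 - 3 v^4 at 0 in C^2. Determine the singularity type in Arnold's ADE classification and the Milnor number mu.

Type A_{6}, Milnor number mu = 6.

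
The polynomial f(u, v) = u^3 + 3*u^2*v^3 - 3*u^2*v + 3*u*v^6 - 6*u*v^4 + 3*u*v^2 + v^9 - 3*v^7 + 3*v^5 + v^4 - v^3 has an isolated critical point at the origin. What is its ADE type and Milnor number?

The Hessian of f at 0 is [[0, 0], [0, 0]] with rank 0, so corank 2. A Groebner basis of the Jacobian ideal J(f) in C{u,v} is {v^3, u^2 - 2*u*v + v^2}; counting standard monomials gives mu = 6. Corank 2; j^3 = (u - v)^3 is a perfect cube, so E-series; the 4-jet and mu = 6 give E_6.

Type E_6, Milnor number mu = 6.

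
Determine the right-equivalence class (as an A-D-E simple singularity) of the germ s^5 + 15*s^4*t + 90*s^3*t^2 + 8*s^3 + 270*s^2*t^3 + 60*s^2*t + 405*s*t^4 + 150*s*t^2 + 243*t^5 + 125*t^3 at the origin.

The Hessian of f at 0 has rank 0. Corank 2; j^3 = (2*s + 5*t)^3 is a perfect cube, so E-series; the 5-jet and mu = 8 give E_8.

E_{8}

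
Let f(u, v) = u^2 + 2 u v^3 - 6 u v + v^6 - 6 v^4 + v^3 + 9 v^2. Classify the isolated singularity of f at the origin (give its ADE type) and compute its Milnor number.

Type A_2, Milnor number mu = 2.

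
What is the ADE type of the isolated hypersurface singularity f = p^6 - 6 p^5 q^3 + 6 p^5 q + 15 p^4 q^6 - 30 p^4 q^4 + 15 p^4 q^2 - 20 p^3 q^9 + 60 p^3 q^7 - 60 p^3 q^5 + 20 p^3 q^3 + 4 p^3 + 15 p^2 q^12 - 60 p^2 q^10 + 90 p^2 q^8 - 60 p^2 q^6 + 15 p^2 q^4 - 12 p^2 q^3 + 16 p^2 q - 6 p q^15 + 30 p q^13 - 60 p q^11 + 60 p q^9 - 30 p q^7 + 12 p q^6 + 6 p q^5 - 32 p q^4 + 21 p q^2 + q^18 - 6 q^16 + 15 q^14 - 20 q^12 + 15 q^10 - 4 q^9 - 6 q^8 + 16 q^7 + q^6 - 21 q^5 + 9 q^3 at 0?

D_{7}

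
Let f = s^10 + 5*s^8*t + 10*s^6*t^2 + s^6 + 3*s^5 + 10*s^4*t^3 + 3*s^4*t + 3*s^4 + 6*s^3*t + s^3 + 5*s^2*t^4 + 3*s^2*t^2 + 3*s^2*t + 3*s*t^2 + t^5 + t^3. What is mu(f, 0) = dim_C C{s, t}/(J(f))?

The Hessian of f at 0 is [[0, 0], [0, 0]] with rank 0, so corank 2. A Groebner basis of the Jacobian ideal J(f) in C{s,t} is {s^2/4 + s*t^3 + s*t^2/2 + s*t/2 + t^3/2 + t^2/4, t^4, s^3 + 3*s^2/2 + 3*s*t + t^3 + 3*t^2/2, s^2*t - s^2/2 + s*t^2 - s*t - t^2/2}; counting standard monomials gives mu = 8. Corank 2; j^3 = (s + t)^3 is a perfect cube, so E-series; the 5-jet and mu = 8 give E_8.

8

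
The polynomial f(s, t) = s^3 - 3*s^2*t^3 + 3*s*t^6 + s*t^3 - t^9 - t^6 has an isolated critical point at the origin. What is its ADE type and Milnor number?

Type E_7, Milnor number mu = 7.

The Hessian of f at 0 has rank 0. Corank 2; j^3 = s^3 is a perfect cube, so E-series; the 4-jet and mu = 7 give E_7.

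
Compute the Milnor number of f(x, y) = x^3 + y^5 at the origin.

8

The Hessian of f at 0 is [[0, 0], [0, 0]] with rank 0, so corank 2. A Groebner basis of the Jacobian ideal J(f) in C{x,y} is {y^4, x^2}; counting standard monomials gives mu = 8. Corank 2; j^3 = x^3 is a perfect cube, so E-series; the 5-jet and mu = 8 give E_8.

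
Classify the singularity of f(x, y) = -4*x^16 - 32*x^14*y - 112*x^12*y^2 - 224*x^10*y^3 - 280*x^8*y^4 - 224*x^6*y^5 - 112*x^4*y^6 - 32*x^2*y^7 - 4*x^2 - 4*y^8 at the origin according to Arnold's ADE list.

The Hessian of f at 0 has rank 1. Corank 1: A-series; mu = 7 gives A_7.

A_7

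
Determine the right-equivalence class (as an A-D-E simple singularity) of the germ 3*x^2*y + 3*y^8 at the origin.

D_{9}

The Hessian of f at 0 has rank 0. Corank 2; j^3 = 3*x^2*y has shape L^2 M (L != M), so D-series; mu = 9 gives D_9.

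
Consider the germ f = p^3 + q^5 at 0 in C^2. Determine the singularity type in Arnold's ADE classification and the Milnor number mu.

The Hessian of f at 0 is [[0, 0], [0, 0]] with rank 0, so corank 2. A Groebner basis of the Jacobian ideal J(f) in C{p,q} is {q^4, p^2}; counting standard monomials gives mu = 8. Corank 2; j^3 = p^3 is a perfect cube, so E-series; the 5-jet and mu = 8 give E_8.

Type E_8, Milnor number mu = 8.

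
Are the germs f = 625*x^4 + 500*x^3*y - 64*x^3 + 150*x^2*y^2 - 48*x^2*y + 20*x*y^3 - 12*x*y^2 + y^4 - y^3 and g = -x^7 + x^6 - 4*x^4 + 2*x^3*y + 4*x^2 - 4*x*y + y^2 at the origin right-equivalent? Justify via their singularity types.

No.

The Hessian of f at 0 has rank 0. Corank 2; j^3 = -(4*x + y)^3 is a perfect cube, so E-series; the 4-jet and mu = 6 give E_6. The Hessian of g at 0 has rank 1. Corank 1: A-series; mu = 6 gives A_6. f is E_6 but g is A_6, hence not right-equivalent.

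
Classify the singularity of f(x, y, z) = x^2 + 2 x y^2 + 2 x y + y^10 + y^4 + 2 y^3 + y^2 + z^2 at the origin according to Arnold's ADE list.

A9

The Hessian of f at 0 has rank 2. Corank 1: A-series; mu = 9 gives A_9.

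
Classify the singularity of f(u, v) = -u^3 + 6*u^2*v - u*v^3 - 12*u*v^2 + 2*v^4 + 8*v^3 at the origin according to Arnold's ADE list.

E_{7}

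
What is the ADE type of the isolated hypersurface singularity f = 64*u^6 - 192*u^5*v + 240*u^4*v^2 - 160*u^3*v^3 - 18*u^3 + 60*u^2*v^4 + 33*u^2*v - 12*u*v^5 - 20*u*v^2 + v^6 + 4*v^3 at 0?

D_7

The Hessian of f at 0 has rank 0. Corank 2; j^3 = -(2*u - v)*(3*u - 2*v)^2 has shape L^2 M (L != M), so D-series; mu = 7 gives D_7.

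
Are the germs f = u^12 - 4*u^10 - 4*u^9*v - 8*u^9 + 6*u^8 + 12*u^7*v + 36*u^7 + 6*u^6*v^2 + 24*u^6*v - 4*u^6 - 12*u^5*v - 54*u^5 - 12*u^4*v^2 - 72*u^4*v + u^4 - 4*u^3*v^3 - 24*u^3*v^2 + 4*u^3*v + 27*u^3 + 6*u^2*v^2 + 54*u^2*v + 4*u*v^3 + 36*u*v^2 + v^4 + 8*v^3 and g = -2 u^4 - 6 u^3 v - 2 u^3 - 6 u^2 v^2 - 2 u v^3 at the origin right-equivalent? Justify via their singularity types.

No.

The Hessian of f at 0 has rank 0. Corank 2; j^3 = (3*u + 2*v)^3 is a perfect cube, so E-series; the 4-jet and mu = 6 give E_6. The Hessian of g at 0 has rank 0. Corank 2; j^3 = -2*u^3 is a perfect cube, so E-series; the 4-jet and mu = 7 give E_7. f is E_6 but g is E_7, hence not right-equivalent.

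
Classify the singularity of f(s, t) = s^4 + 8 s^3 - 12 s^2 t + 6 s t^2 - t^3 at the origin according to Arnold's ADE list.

The Hessian of f at 0 is [[0, 0], [0, 0]] with rank 0, so corank 2. A Groebner basis of the Jacobian ideal J(f) in C{s,t} is {t^4, s*t^2 - t^3/3, s^2 - s*t + t^2/4}; counting standard monomials gives mu = 6. Corank 2; j^3 = (2*s - t)^3 is a perfect cube, so E-series; the 4-jet and mu = 6 give E_6.

E6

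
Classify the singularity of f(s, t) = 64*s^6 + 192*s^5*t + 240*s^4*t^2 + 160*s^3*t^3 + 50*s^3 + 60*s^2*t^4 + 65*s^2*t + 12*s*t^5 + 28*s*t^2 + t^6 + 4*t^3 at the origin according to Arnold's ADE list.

D7

The Hessian of f at 0 has rank 0. Corank 2; j^3 = (2*s + t)*(5*s + 2*t)^2 has shape L^2 M (L != M), so D-series; mu = 7 gives D_7.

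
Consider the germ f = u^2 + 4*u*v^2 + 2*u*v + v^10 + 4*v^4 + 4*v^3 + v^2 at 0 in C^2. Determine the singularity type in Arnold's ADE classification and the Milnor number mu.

The Hessian of f at 0 is [[2, 2], [2, 2]] with rank 1, so corank 1. A Groebner basis of the Jacobian ideal J(f) in C{u,v} is {u^5 + 5*u^4 + 15*u^3*v - 35*u^3/4 - 27*u^2*v/2 + 23*u^2/8 + 27*u*v/8 - u/4 - v/4, u^4*v - 2*u^4 - 5*u^3*v + 5*u^3/2 + 15*u^2*v/4 - 3*u^2/4 - 7*u*v/8 + u/16 + v/16, u/2 + v^2 + v/2}; counting standard monomials gives mu = 9. Corank 1: A-series; mu = 9 gives A_9.

Type A_{9}, Milnor number mu = 9.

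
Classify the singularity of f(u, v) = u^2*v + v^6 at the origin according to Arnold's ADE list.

D_{7}

The Hessian of f at 0 is [[0, 0], [0, 0]] with rank 0, so corank 2. A Groebner basis of the Jacobian ideal J(f) in C{u,v} is {u^2/6 + v^5, u^3, u*v}; counting standard monomials gives mu = 7. Corank 2; j^3 = u^2*v has shape L^2 M (L != M), so D-series; mu = 7 gives D_7.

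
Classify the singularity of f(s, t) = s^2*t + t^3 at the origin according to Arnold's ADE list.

D4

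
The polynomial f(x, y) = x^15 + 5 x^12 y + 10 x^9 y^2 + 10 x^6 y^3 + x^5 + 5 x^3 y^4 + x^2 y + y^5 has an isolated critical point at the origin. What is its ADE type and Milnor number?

The Hessian of f at 0 is [[0, 0], [0, 0]] with rank 0, so corank 2. A Groebner basis of the Jacobian ideal J(f) in C{x,y} is {x^2/5 + y^4, x^3, x*y}; counting standard monomials gives mu = 6. Corank 2; j^3 = x^2*y has shape L^2 M (L != M), so D-series; mu = 6 gives D_6.

Type D_{6}, Milnor number mu = 6.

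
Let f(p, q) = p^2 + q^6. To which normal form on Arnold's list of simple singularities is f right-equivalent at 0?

A5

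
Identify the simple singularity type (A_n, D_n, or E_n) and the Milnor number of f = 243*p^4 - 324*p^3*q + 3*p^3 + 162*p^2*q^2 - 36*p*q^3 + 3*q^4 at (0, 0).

The Hessian of f at 0 has rank 0. Corank 2; j^3 = 3*p^3 is a perfect cube, so E-series; the 4-jet and mu = 6 give E_6.

Type E6, Milnor number mu = 6.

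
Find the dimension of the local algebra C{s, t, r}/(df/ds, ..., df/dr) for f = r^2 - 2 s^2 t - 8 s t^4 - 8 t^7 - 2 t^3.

4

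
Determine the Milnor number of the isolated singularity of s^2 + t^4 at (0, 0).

3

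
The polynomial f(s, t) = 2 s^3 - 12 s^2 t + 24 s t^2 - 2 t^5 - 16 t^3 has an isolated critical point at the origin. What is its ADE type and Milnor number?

Type E_{8}, Milnor number mu = 8.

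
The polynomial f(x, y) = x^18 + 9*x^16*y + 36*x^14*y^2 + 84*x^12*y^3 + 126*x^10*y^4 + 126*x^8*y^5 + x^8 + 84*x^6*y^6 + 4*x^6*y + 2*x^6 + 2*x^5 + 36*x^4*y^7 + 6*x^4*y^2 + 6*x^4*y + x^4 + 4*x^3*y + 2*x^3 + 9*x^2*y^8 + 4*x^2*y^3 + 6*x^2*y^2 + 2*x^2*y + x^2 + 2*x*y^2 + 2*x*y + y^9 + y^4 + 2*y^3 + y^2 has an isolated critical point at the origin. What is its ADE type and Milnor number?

The Hessian of f at 0 has rank 1. Corank 1: A-series; mu = 8 gives A_8.

Type A_8, Milnor number mu = 8.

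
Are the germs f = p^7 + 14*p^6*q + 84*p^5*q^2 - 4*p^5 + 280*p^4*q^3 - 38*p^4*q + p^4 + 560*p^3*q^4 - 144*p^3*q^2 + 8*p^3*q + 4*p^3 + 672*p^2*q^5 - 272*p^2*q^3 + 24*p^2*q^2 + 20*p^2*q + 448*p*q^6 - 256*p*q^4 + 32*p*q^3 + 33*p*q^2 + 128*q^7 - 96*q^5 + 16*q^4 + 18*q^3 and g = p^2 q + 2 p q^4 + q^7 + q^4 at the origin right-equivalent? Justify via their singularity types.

Yes.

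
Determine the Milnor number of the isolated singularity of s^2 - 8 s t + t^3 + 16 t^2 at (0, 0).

2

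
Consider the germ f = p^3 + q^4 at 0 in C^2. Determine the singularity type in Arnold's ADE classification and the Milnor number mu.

The Hessian of f at 0 has rank 0. Corank 2; j^3 = p^3 is a perfect cube, so E-series; the 4-jet and mu = 6 give E_6.

Type E_{6}, Milnor number mu = 6.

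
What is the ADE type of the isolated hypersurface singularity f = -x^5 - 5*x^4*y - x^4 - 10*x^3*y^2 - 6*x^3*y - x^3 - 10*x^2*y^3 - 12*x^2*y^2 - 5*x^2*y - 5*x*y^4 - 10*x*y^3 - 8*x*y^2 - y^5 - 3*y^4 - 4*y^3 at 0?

The Hessian of f at 0 has rank 0. Corank 2; j^3 = -(x + y)*(x + 2*y)^2 has shape L^2 M (L != M), so D-series; mu = 5 gives D_5.

D_{5}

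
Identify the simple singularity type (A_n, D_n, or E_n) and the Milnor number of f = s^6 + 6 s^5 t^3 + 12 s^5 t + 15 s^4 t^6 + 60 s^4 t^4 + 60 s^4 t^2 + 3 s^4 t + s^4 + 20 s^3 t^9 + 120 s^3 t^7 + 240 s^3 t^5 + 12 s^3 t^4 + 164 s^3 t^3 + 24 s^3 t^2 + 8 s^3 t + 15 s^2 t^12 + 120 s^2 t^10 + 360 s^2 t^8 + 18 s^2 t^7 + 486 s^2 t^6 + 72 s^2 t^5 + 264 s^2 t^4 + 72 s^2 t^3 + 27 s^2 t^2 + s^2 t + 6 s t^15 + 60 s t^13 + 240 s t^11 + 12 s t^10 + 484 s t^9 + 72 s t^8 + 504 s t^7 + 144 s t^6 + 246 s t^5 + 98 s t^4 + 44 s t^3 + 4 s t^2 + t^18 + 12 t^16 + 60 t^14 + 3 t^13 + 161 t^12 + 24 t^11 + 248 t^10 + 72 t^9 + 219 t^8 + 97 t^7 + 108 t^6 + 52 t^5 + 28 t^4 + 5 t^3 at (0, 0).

Type D_{4}, Milnor number mu = 4.

The Hessian of f at 0 is [[0, 0], [0, 0]] with rank 0, so corank 2. A Groebner basis of the Jacobian ideal J(f) in C{s,t} is {t^3, s^2 - t^2, s*t + 2*t^2}; counting standard monomials gives mu = 4. Corank 2; j^3 = t*(s^2 + 4*s*t + 5*t^2) splits into three distinct lines over C (the quadratic factor has nonzero discriminant), so D_4.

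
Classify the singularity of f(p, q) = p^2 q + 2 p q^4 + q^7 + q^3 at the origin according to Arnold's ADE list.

The Hessian of f at 0 has rank 0. Corank 2; j^3 = q*(p^2 + q^2) splits into three distinct lines over C (the quadratic factor has nonzero discriminant), so D_4.

D4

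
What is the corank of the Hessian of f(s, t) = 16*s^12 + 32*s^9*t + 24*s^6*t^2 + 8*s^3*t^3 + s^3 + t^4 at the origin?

2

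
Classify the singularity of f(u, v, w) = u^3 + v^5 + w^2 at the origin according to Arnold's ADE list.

E_{8}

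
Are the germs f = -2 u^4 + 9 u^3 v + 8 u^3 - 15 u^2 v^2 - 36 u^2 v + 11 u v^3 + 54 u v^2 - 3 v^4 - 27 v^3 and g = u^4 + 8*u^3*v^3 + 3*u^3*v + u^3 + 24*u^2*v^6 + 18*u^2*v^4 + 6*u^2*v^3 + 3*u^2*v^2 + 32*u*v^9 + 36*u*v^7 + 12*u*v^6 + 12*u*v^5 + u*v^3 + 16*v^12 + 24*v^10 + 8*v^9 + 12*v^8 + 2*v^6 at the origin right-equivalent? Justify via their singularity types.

Yes.

The Hessian of f at 0 has rank 0. Corank 2; j^3 = (2*u - 3*v)^3 is a perfect cube, so E-series; the 4-jet and mu = 7 give E_7. The Hessian of g at 0 has rank 0. Corank 2; j^3 = u^3 is a perfect cube, so E-series; the 4-jet and mu = 7 give E_7. Both have type E_7, hence right-equivalent.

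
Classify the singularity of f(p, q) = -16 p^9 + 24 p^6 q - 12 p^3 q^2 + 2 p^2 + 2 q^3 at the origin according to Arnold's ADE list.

The Hessian of f at 0 has rank 1. Corank 1: A-series; mu = 2 gives A_2.

A2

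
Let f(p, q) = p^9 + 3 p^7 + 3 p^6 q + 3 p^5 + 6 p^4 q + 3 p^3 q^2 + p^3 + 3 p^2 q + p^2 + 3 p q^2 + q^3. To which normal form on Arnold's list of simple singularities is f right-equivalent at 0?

A_{2}

The Hessian of f at 0 has rank 1. Corank 1: A-series; mu = 2 gives A_2.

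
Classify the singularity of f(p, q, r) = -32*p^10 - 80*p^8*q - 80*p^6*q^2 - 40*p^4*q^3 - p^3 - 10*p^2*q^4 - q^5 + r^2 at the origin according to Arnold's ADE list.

E_8

The Hessian of f at 0 has rank 1. Corank 2; j^3 = -p^3 is a perfect cube, so E-series; the 5-jet and mu = 8 give E_8.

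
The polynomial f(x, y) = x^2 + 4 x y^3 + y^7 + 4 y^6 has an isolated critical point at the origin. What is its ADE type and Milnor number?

The Hessian of f at 0 is [[2, 0], [0, 0]] with rank 1, so corank 1. A Groebner basis of the Jacobian ideal J(f) in C{x,y} is {x/2 + y^3, x^2}; counting standard monomials gives mu = 6. Corank 1: A-series; mu = 6 gives A_6.

Type A_6, Milnor number mu = 6.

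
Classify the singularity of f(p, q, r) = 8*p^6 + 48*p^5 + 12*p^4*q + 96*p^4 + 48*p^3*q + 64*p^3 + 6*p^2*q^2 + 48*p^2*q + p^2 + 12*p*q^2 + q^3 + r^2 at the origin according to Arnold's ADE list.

A_2

The Hessian of f at 0 has rank 2. Corank 1: A-series; mu = 2 gives A_2.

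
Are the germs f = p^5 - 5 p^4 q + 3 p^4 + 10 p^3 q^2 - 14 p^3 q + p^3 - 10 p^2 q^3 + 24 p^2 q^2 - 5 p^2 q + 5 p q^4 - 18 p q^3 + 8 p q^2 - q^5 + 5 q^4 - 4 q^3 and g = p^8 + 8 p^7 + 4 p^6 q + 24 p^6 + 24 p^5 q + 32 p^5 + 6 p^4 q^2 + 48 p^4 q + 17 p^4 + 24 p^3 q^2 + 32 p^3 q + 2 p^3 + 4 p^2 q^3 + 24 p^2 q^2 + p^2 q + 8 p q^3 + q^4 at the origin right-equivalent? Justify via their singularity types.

Yes.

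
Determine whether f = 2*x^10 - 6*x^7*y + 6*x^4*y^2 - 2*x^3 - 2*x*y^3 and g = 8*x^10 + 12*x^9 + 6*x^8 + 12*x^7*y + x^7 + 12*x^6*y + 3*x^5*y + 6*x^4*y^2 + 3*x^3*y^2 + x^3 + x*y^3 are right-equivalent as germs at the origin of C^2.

The Hessian of f at 0 has rank 0. Corank 2; j^3 = -2*x^3 is a perfect cube, so E-series; the 4-jet and mu = 7 give E_7. The Hessian of g at 0 has rank 0. Corank 2; j^3 = x^3 is a perfect cube, so E-series; the 4-jet and mu = 7 give E_7. Both have type E_7, hence right-equivalent.

Yes.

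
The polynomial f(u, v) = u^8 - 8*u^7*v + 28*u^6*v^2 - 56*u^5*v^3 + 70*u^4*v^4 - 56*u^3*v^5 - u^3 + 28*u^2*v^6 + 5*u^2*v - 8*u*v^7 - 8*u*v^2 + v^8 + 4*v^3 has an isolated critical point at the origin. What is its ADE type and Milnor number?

Type D_{9}, Milnor number mu = 9.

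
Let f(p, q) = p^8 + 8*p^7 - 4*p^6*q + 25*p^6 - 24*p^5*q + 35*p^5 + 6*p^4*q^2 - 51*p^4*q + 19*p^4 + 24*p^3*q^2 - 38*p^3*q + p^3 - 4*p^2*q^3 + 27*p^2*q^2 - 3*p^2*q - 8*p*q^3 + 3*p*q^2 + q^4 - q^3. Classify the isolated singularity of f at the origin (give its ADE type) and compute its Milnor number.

Type E_6, Milnor number mu = 6.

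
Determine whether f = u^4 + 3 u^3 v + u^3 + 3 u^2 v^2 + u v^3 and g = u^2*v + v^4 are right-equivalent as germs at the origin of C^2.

The Hessian of f at 0 has rank 0. Corank 2; j^3 = u^3 is a perfect cube, so E-series; the 4-jet and mu = 7 give E_7. The Hessian of g at 0 has rank 0. Corank 2; j^3 = u^2*v has shape L^2 M (L != M), so D-series; mu = 5 gives D_5. f is E_7 but g is D_5, hence not right-equivalent.

No.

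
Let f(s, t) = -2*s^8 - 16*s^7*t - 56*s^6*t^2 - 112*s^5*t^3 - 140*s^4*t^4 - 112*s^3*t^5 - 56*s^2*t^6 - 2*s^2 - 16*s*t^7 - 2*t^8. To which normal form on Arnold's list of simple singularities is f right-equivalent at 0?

A_{7}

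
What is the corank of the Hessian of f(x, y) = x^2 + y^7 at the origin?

1

Hessian at 0 has rank 1.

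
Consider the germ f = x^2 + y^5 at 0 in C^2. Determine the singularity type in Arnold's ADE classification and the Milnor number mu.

Type A_4, Milnor number mu = 4.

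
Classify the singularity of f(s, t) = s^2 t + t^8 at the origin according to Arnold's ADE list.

D9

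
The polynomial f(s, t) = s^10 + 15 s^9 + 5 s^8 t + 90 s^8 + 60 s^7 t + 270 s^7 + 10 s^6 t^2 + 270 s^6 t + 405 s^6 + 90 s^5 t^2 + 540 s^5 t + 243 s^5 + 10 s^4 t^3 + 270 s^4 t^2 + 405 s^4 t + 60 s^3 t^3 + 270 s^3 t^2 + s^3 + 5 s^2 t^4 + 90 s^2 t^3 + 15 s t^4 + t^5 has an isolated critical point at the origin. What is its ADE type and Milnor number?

Type E_8, Milnor number mu = 8.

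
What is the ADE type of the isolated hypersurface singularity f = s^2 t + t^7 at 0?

The Hessian of f at 0 is [[0, 0], [0, 0]] with rank 0, so corank 2. A Groebner basis of the Jacobian ideal J(f) in C{s,t} is {s^2/7 + t^6, s^3, s*t}; counting standard monomials gives mu = 8. Corank 2; j^3 = s^2*t has shape L^2 M (L != M), so D-series; mu = 8 gives D_8.

D8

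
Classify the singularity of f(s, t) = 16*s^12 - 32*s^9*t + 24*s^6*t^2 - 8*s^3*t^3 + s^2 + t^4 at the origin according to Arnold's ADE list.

The Hessian of f at 0 has rank 1. Corank 1: A-series; mu = 3 gives A_3.

A_{3}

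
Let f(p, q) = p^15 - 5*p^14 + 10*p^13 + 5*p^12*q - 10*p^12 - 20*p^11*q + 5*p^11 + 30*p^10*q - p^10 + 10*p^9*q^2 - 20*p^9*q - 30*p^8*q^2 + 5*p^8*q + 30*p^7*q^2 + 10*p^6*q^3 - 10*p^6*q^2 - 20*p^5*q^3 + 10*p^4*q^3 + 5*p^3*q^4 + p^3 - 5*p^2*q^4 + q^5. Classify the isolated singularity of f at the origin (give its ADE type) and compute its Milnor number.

The Hessian of f at 0 has rank 0. Corank 2; j^3 = p^3 is a perfect cube, so E-series; the 5-jet and mu = 8 give E_8.

Type E_{8}, Milnor number mu = 8.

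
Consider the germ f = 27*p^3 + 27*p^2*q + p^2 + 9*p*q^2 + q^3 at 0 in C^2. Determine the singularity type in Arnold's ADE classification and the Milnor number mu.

The Hessian of f at 0 is [[2, 0], [0, 0]] with rank 1, so corank 1. A Groebner basis of the Jacobian ideal J(f) in C{p,q} is {q^2, p}; counting standard monomials gives mu = 2. Corank 1: A-series; mu = 2 gives A_2.

Type A_{2}, Milnor number mu = 2.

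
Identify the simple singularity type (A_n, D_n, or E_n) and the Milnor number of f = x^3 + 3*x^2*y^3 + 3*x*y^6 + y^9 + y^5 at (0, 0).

The Hessian of f at 0 has rank 0. Corank 2; j^3 = x^3 is a perfect cube, so E-series; the 5-jet and mu = 8 give E_8.

Type E8, Milnor number mu = 8.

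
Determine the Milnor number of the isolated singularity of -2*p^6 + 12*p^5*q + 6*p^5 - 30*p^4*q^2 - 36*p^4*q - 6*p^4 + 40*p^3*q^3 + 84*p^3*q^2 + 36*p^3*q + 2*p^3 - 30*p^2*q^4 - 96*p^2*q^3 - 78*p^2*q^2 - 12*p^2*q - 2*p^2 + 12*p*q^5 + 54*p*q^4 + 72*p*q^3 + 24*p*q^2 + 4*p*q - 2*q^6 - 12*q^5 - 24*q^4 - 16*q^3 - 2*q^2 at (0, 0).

The Hessian of f at 0 has rank 1. Corank 1: A-series; mu = 2 gives A_2.

2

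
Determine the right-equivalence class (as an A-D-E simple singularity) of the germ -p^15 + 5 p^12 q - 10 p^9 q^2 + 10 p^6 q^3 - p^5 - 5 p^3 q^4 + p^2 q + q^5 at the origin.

D_6

The Hessian of f at 0 is [[0, 0], [0, 0]] with rank 0, so corank 2. A Groebner basis of the Jacobian ideal J(f) in C{p,q} is {p^2/5 + q^4, p^3, p*q}; counting standard monomials gives mu = 6. Corank 2; j^3 = p^2*q has shape L^2 M (L != M), so D-series; mu = 6 gives D_6.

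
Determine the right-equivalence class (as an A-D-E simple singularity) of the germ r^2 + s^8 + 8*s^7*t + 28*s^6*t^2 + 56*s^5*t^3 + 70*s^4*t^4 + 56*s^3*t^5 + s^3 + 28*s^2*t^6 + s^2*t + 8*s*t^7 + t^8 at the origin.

The Hessian of f at 0 has rank 1. Corank 2; j^3 = s^2*(s + t) has shape L^2 M (L != M), so D-series; mu = 9 gives D_9.

D_9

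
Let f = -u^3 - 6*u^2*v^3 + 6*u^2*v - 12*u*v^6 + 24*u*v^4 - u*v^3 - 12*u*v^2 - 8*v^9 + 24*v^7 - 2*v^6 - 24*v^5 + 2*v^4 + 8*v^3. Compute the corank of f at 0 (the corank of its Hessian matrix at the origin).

Hessian at 0 has rank 0.

2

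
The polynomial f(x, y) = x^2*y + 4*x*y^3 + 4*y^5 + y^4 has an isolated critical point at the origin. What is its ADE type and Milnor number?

Type D_{5}, Milnor number mu = 5.

The Hessian of f at 0 is [[0, 0], [0, 0]] with rank 0, so corank 2. A Groebner basis of the Jacobian ideal J(f) in C{x,y} is {x*y^2, x*y/2 + y^3, x^2 - 2*x*y}; counting standard monomials gives mu = 5. Corank 2; j^3 = x^2*y has shape L^2 M (L != M), so D-series; mu = 5 gives D_5.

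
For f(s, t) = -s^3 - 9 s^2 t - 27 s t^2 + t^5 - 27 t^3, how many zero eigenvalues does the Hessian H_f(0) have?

Hessian at 0 has rank 0.

2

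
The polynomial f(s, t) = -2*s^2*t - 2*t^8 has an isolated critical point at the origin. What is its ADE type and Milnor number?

Type D_9, Milnor number mu = 9.

The Hessian of f at 0 has rank 0. Corank 2; j^3 = -2*s^2*t has shape L^2 M (L != M), so D-series; mu = 9 gives D_9.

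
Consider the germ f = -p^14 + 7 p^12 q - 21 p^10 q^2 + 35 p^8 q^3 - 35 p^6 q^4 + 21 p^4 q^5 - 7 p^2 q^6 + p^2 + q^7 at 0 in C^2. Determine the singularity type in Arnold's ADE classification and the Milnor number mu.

The Hessian of f at 0 is [[2, 0], [0, 0]] with rank 1, so corank 1. A Groebner basis of the Jacobian ideal J(f) in C{p,q} is {q^6, p}; counting standard monomials gives mu = 6. Corank 1: A-series; mu = 6 gives A_6.

Type A_6, Milnor number mu = 6.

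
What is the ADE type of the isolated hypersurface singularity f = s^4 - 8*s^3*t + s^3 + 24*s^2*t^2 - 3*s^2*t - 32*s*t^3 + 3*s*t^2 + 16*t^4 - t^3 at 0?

E6

The Hessian of f at 0 is [[0, 0], [0, 0]] with rank 0, so corank 2. A Groebner basis of the Jacobian ideal J(f) in C{s,t} is {t^4, s*t^2 - 4*t^3/3, s^2 - 2*s*t + t^2}; counting standard monomials gives mu = 6. Corank 2; j^3 = (s - t)^3 is a perfect cube, so E-series; the 4-jet and mu = 6 give E_6.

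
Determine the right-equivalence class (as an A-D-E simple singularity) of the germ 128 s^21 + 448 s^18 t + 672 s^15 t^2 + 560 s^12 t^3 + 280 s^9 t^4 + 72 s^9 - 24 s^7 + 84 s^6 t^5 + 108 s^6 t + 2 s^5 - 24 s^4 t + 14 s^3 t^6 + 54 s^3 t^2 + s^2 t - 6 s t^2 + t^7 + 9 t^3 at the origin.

The Hessian of f at 0 has rank 0. Corank 2; j^3 = t*(s - 3*t)^2 has shape L^2 M (L != M), so D-series; mu = 8 gives D_8.

D_{8}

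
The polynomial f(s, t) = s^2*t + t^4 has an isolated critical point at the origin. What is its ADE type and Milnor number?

Type D_5, Milnor number mu = 5.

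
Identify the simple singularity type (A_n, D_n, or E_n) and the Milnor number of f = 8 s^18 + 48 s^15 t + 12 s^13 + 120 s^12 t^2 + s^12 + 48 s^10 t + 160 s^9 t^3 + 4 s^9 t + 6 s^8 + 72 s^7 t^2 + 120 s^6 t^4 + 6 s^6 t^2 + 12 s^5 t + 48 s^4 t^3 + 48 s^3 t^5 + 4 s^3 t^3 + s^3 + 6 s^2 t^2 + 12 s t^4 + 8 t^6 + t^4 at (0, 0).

Type E_6, Milnor number mu = 6.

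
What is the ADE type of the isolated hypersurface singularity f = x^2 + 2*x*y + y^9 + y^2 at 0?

A8

The Hessian of f at 0 has rank 1. Corank 1: A-series; mu = 8 gives A_8.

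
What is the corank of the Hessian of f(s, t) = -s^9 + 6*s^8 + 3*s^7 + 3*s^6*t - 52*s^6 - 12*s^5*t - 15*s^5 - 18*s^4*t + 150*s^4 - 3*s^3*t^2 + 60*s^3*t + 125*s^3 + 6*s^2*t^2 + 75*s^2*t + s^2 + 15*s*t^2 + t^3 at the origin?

Hessian at 0 has rank 1.

1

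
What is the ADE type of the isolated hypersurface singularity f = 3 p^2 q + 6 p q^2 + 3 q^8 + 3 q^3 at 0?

D_{9}

The Hessian of f at 0 has rank 0. Corank 2; j^3 = 3*q*(p + q)^2 has shape L^2 M (L != M), so D-series; mu = 9 gives D_9.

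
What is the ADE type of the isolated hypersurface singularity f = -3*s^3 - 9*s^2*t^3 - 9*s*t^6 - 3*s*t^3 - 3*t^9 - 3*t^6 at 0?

E7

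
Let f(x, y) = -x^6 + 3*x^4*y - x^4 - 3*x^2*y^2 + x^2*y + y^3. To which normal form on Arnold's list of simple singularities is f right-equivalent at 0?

The Hessian of f at 0 has rank 0. Corank 2; j^3 = y*(x^2 + y^2) splits into three distinct lines over C (the quadratic factor has nonzero discriminant), so D_4.

D_{4}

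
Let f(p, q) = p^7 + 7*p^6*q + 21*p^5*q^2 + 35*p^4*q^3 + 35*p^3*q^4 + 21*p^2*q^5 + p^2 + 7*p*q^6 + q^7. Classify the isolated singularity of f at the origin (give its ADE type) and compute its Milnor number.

Type A_{6}, Milnor number mu = 6.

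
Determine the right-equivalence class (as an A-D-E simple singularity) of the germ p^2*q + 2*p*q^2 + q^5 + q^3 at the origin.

The Hessian of f at 0 is [[0, 0], [0, 0]] with rank 0, so corank 2. A Groebner basis of the Jacobian ideal J(f) in C{p,q} is {p^2/5 + q^4 - q^2/5, p^3 + q^3, p*q + q^2}; counting standard monomials gives mu = 6. Corank 2; j^3 = q*(p + q)^2 has shape L^2 M (L != M), so D-series; mu = 6 gives D_6.

D_{6}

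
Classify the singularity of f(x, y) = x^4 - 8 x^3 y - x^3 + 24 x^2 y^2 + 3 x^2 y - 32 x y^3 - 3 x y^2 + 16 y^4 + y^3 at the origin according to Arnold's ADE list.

E_{6}

The Hessian of f at 0 has rank 0. Corank 2; j^3 = -(x - y)^3 is a perfect cube, so E-series; the 4-jet and mu = 6 give E_6.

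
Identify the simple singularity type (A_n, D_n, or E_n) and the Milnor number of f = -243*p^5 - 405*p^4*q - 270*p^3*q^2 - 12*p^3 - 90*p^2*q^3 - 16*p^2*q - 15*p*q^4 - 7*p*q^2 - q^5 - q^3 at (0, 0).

Type D_6, Milnor number mu = 6.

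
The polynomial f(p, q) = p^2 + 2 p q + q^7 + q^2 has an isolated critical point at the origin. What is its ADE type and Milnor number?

The Hessian of f at 0 is [[2, 2], [2, 2]] with rank 1, so corank 1. A Groebner basis of the Jacobian ideal J(f) in C{p,q} is {q^6, p + q}; counting standard monomials gives mu = 6. Corank 1: A-series; mu = 6 gives A_6.

Type A_6, Milnor number mu = 6.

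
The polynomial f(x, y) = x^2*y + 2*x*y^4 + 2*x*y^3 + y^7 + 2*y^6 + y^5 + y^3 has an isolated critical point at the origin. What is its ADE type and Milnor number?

Type D_4, Milnor number mu = 4.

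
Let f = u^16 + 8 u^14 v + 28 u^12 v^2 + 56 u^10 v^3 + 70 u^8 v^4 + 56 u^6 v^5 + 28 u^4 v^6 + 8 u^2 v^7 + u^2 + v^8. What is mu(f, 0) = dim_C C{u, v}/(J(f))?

7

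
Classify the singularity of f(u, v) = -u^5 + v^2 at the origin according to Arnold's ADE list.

A4

The Hessian of f at 0 is [[0, 0], [0, 2]] with rank 1, so corank 1. A Groebner basis of the Jacobian ideal J(f) in C{u,v} is {u^4, v}; counting standard monomials gives mu = 4. Corank 1: A-series; mu = 4 gives A_4.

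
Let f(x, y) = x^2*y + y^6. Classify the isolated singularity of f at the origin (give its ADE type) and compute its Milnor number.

The Hessian of f at 0 has rank 0. Corank 2; j^3 = x^2*y has shape L^2 M (L != M), so D-series; mu = 7 gives D_7.

Type D_7, Milnor number mu = 7.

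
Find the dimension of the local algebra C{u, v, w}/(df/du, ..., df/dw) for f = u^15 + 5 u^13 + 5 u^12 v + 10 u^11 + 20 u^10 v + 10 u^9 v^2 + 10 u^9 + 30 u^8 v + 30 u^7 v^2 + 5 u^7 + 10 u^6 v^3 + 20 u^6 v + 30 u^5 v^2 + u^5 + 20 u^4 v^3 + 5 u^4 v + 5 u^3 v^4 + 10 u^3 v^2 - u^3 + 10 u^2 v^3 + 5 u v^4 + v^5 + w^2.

The Hessian of f at 0 is [[0, 0, 0], [0, 0, 0], [0, 0, 2]] with rank 1, so corank 2. A Groebner basis of the Jacobian ideal J(f) in C{u,v,w} is {v^5, u*v^3 + v^4/4, u^2, w}; counting standard monomials gives mu = 8. Corank 2; j^3 = -u^3 is a perfect cube, so E-series; the 5-jet and mu = 8 give E_8.

8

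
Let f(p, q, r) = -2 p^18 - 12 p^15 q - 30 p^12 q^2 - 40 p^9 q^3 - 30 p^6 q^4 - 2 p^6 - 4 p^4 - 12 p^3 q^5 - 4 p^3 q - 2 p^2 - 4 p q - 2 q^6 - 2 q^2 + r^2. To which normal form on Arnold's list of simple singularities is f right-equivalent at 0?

A5

The Hessian of f at 0 is [[-4, -4, 0], [-4, -4, 0], [0, 0, 2]] with rank 2, so corank 1. A Groebner basis of the Jacobian ideal J(f) in C{p,q,r} is {p*q^2 + p + q, -p + q^3 - q, p^2 + 2*p*q + q^2, r}; counting standard monomials gives mu = 5. Corank 1: A-series; mu = 5 gives A_5.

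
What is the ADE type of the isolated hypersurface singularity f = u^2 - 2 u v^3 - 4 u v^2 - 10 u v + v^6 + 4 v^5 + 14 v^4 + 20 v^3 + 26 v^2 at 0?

A_{1}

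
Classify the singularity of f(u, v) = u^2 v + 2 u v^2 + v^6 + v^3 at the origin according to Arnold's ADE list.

D7

The Hessian of f at 0 has rank 0. Corank 2; j^3 = v*(u + v)^2 has shape L^2 M (L != M), so D-series; mu = 7 gives D_7.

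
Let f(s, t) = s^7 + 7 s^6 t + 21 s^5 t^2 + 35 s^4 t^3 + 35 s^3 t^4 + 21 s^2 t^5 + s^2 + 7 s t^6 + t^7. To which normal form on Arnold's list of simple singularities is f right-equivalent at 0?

The Hessian of f at 0 has rank 1. Corank 1: A-series; mu = 6 gives A_6.

A_6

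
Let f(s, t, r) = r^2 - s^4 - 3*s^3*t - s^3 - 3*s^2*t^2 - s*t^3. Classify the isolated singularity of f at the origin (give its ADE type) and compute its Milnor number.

Type E7, Milnor number mu = 7.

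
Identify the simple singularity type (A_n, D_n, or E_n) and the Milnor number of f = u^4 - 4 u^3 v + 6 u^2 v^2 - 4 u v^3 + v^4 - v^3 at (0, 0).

The Hessian of f at 0 is [[0, 0], [0, 0]] with rank 0, so corank 2. A Groebner basis of the Jacobian ideal J(f) in C{u,v} is {u^3 - 3*u^2*v, v^2}; counting standard monomials gives mu = 6. Corank 2; j^3 = -v^3 is a perfect cube, so E-series; the 4-jet and mu = 6 give E_6.

Type E6, Milnor number mu = 6.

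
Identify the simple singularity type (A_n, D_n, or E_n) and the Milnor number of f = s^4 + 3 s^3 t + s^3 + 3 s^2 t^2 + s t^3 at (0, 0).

The Hessian of f at 0 has rank 0. Corank 2; j^3 = s^3 is a perfect cube, so E-series; the 4-jet and mu = 7 give E_7.

Type E_7, Milnor number mu = 7.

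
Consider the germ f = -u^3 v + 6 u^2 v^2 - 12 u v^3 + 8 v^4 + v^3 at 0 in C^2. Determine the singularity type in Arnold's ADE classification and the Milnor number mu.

The Hessian of f at 0 has rank 0. Corank 2; j^3 = v^3 is a perfect cube, so E-series; the 4-jet and mu = 7 give E_7.

Type E_{7}, Milnor number mu = 7.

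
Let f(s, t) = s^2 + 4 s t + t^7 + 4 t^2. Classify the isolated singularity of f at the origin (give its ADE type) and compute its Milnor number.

The Hessian of f at 0 is [[2, 4], [4, 8]] with rank 1, so corank 1. A Groebner basis of the Jacobian ideal J(f) in C{s,t} is {t^6, s + 2*t}; counting standard monomials gives mu = 6. Corank 1: A-series; mu = 6 gives A_6.

Type A6, Milnor number mu = 6.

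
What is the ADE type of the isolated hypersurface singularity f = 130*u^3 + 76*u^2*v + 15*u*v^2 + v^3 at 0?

D_4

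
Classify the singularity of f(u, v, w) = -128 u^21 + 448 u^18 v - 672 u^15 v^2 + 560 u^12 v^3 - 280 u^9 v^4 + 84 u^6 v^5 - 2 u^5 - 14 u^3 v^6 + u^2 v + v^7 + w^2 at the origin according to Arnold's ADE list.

D8

The Hessian of f at 0 has rank 1. Corank 2; j^3 = u^2*v has shape L^2 M (L != M), so D-series; mu = 8 gives D_8.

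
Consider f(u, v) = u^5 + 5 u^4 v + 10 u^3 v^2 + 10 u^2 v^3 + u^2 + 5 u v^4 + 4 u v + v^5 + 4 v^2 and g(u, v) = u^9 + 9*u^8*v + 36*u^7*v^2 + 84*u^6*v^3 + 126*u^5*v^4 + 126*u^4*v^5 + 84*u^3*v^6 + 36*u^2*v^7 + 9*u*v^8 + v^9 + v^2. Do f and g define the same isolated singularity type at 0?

No.

The Hessian of f at 0 has rank 1. Corank 1: A-series; mu = 4 gives A_4. The Hessian of g at 0 has rank 1. Corank 1: A-series; mu = 8 gives A_8. f is A_4 but g is A_8, hence not right-equivalent.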